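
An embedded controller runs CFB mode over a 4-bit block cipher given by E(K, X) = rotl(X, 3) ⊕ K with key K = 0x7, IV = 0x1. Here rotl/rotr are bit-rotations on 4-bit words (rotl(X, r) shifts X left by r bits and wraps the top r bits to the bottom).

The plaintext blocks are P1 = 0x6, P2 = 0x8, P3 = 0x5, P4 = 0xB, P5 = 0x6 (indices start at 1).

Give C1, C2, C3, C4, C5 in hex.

CFB encryption: C_i = P_i ⊕ E(K, C_{i−1}), with C_{0} = IV.
C1: E(K, 0x1) = 0xF; 0x6 ⊕ 0xF = 0x9.
C2: E(K, 0x9) = 0xB; 0x8 ⊕ 0xB = 0x3.
C3: E(K, 0x3) = 0xE; 0x5 ⊕ 0xE = 0xB.
C4: E(K, 0xB) = 0xA; 0xB ⊕ 0xA = 0x1.
C5: E(K, 0x1) = 0xF; 0x6 ⊕ 0xF = 0x9.

C1 = 0x9, C2 = 0x3, C3 = 0xB, C4 = 0x1, C5 = 0x9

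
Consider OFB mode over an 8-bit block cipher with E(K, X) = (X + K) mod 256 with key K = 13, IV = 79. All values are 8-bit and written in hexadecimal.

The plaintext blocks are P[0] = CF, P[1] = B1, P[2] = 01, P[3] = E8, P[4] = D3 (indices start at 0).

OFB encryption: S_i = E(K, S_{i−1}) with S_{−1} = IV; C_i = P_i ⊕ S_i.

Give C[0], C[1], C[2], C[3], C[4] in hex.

C[0]: S = E(K, 79) = 8C; CF ⊕ 8C = 43.
C[1]: S = E(K, 8C) = 9F; B1 ⊕ 9F = 2E.
C[2]: S = E(K, 9F) = B2; 01 ⊕ B2 = B3.
C[3]: S = E(K, B2) = C5; E8 ⊕ C5 = 2D.
C[4]: S = E(K, C5) = D8; D3 ⊕ D8 = 0B.

C[0] = 43, C[1] = 2E, C[2] = B3, C[3] = 2D, C[4] = 0B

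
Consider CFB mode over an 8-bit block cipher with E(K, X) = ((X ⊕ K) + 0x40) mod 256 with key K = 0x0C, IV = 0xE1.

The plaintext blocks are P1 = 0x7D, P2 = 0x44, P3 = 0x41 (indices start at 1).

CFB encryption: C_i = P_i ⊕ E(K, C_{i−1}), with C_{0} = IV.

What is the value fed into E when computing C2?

C1: E(K, 0xE1) = 0x2D; 0x7D ⊕ 0x2D = 0x50.
C2: E(K, 0x50) = 0x9C; 0x44 ⊕ 0x9C = 0xD8.
So the input to E for block 2 is 0x50.

0x50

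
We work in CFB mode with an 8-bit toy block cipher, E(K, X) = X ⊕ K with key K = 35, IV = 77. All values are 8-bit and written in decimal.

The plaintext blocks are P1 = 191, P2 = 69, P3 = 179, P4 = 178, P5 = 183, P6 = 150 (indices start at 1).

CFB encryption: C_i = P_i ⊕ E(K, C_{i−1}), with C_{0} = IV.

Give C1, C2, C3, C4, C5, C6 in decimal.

C1: E(K, 77) = 110; 191 ⊕ 110 = 209.
C2: E(K, 209) = 242; 69 ⊕ 242 = 183.
C3: E(K, 183) = 148; 179 ⊕ 148 = 39.
C4: E(K, 39) = 4; 178 ⊕ 4 = 182.
C5: E(K, 182) = 149; 183 ⊕ 149 = 34.
C6: E(K, 34) = 1; 150 ⊕ 1 = 151.

C1 = 209, C2 = 183, C3 = 39, C4 = 182, C5 = 34, C6 = 151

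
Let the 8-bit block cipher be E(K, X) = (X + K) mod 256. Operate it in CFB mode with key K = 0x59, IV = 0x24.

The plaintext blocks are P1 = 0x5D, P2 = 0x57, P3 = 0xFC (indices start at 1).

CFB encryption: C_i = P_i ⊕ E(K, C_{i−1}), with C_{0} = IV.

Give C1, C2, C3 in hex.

C1 = 0x20, C2 = 0x2E, C3 = 0x7B

C1: E(K, 0x24) = 0x7D; 0x5D ⊕ 0x7D = 0x20.
C2: E(K, 0x20) = 0x79; 0x57 ⊕ 0x79 = 0x2E.
C3: E(K, 0x2E) = 0x87; 0xFC ⊕ 0x87 = 0x7B.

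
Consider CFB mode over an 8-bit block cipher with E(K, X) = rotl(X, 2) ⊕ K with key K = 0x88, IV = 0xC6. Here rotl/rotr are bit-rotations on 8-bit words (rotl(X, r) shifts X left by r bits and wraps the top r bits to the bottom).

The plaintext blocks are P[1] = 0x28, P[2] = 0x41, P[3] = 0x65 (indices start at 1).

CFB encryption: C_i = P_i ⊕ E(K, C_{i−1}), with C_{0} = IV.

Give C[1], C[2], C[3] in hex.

C[1]: E(K, 0xC6) = 0x93; 0x28 ⊕ 0x93 = 0xBB.
C[2]: E(K, 0xBB) = 0x66; 0x41 ⊕ 0x66 = 0x27.
C[3]: E(K, 0x27) = 0x14; 0x65 ⊕ 0x14 = 0x71.

C[1] = 0xBB, C[2] = 0x27, C[3] = 0x71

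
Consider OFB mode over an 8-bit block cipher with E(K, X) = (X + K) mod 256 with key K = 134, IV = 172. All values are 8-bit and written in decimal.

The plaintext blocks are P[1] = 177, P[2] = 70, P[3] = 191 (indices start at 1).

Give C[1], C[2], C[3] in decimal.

OFB encryption: S_i = E(K, S_{i−1}) with S_{0} = IV; C_i = P_i ⊕ S_i.
C[1]: S = E(K, 172) = 50; 177 ⊕ 50 = 131.
C[2]: S = E(K, 50) = 184; 70 ⊕ 184 = 254.
C[3]: S = E(K, 184) = 62; 191 ⊕ 62 = 129.

C[1] = 131, C[2] = 254, C[3] = 129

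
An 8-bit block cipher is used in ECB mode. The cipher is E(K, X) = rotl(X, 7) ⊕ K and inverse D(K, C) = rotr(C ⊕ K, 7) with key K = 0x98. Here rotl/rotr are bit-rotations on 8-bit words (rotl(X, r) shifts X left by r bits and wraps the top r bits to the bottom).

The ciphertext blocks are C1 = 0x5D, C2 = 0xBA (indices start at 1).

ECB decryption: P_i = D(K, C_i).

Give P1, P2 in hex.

P1 = 0x8B, P2 = 0x44

P1: D(K, 0x5D) = 0x8B.
P2: D(K, 0xBA) = 0x44.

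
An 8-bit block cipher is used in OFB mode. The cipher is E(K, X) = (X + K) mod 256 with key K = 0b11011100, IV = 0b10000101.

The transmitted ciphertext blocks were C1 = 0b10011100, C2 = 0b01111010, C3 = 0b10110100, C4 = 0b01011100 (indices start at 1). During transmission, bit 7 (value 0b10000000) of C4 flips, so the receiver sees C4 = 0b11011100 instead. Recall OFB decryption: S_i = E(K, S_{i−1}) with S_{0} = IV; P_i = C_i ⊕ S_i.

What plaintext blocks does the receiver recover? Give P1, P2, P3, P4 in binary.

Only C4 changed, to 0b11011100. In OFB, a change in C_i flips the same bit in P_i only; the keystream is unaffected. Decrypting the received ciphertext:
P1: S = E(K, 0b10000101) = 0b01100001; 0b10011100 ⊕ 0b01100001 = 0b11111101.
P2: S = E(K, 0b01100001) = 0b00111101; 0b01111010 ⊕ 0b00111101 = 0b01000111.
P3: S = E(K, 0b00111101) = 0b00011001; 0b10110100 ⊕ 0b00011001 = 0b10101101.
P4: S = E(K, 0b00011001) = 0b11110101; 0b11011100 ⊕ 0b11110101 = 0b00101001.
Blocks that differ from the original plaintext: P4.

P1 = 0b11111101, P2 = 0b01000111, P3 = 0b10101101, P4 = 0b00101001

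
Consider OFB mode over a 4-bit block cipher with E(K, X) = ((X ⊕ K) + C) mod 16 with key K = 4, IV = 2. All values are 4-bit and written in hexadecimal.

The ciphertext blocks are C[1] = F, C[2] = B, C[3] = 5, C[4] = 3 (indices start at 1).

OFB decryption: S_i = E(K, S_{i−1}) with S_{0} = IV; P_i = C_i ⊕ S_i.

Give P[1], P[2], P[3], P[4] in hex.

P[1]: S = E(K, 2) = 2; F ⊕ 2 = D.
P[2]: S = E(K, 2) = 2; B ⊕ 2 = 9.
P[3]: S = E(K, 2) = 2; 5 ⊕ 2 = 7.
P[4]: S = E(K, 2) = 2; 3 ⊕ 2 = 1.

P[1] = D, P[2] = 9, P[3] = 7, P[4] = 1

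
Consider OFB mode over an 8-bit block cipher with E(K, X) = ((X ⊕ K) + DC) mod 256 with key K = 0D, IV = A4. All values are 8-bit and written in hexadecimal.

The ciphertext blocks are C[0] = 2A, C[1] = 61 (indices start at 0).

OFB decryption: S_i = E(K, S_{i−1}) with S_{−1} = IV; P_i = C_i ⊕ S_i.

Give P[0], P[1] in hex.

P[0]: S = E(K, A4) = 85; 2A ⊕ 85 = AF.
P[1]: S = E(K, 85) = 64; 61 ⊕ 64 = 05.

P[0] = AF, P[1] = 05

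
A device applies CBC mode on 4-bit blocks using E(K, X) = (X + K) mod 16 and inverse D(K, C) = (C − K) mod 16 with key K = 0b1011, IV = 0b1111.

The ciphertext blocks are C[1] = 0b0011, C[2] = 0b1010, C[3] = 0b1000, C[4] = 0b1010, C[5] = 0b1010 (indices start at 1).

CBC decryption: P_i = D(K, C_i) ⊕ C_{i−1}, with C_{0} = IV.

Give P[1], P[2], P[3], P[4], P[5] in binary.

P[1]: D(K, 0b0011) = 0b1000; 0b1000 ⊕ 0b1111 = 0b0111.
P[2]: D(K, 0b1010) = 0b1111; 0b1111 ⊕ 0b0011 = 0b1100.
P[3]: D(K, 0b1000) = 0b1101; 0b1101 ⊕ 0b1010 = 0b0111.
P[4]: D(K, 0b1010) = 0b1111; 0b1111 ⊕ 0b1000 = 0b0111.
P[5]: D(K, 0b1010) = 0b1111; 0b1111 ⊕ 0b1010 = 0b0101.

P[1] = 0b0111, P[2] = 0b1100, P[3] = 0b0111, P[4] = 0b0111, P[5] = 0b0101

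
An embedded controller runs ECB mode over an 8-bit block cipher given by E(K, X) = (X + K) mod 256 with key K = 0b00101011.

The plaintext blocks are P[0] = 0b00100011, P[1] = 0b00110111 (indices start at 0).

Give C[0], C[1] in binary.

C[0] = 0b01001110, C[1] = 0b01100010

ECB encryption: C_i = E(K, P_i).
C[0]: E(K, 0b00100011) = 0b01001110.
C[1]: E(K, 0b00110111) = 0b01100010.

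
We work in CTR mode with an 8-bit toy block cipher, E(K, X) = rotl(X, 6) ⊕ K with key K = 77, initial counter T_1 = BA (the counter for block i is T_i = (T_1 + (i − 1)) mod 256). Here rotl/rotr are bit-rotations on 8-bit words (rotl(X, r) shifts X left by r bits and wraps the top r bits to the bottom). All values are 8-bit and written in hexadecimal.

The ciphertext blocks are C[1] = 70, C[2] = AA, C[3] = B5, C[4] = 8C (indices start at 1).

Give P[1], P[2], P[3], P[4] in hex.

P[1] = A9, P[2] = 33, P[3] = ED, P[4] = 94

CTR decryption: S_i = E(K, T_i) where T_i is the counter for block i; P_i = C_i ⊕ S_i.
P[1]: T = BA, S = E(K, T) = D9; 70 ⊕ D9 = A9.
P[2]: T = BB, S = E(K, T) = 99; AA ⊕ 99 = 33.
P[3]: T = BC, S = E(K, T) = 58; B5 ⊕ 58 = ED.
P[4]: T = BD, S = E(K, T) = 18; 8C ⊕ 18 = 94.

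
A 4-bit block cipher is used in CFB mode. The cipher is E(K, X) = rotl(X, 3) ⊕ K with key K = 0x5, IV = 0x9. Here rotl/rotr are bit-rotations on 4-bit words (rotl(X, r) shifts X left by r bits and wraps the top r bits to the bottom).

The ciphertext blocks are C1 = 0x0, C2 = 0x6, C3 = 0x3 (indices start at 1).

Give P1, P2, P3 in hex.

CFB decryption: P_i = C_i ⊕ E(K, C_{i−1}), with C_{0} = IV.
P1: E(K, 0x9) = 0x9; 0x0 ⊕ 0x9 = 0x9.
P2: E(K, 0x0) = 0x5; 0x6 ⊕ 0x5 = 0x3.
P3: E(K, 0x6) = 0x6; 0x3 ⊕ 0x6 = 0x5.

P1 = 0x9, P2 = 0x3, P3 = 0x5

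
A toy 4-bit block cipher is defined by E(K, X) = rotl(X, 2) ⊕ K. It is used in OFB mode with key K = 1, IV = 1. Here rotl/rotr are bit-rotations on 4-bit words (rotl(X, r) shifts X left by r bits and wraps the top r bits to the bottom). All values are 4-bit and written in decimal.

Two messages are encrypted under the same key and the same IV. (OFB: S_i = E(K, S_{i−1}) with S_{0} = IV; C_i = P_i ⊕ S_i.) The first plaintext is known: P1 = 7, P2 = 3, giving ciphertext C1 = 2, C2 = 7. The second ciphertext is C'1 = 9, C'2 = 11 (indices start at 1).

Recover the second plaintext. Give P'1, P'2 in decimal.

P'1 = 12, P'2 = 15

In OFB with a reused IV, both messages share the same keystream S_i, so C_i ⊕ C'_i = P_i ⊕ P'_i and thus P'_i = P_i ⊕ C_i ⊕ C'_i.
P'1: 7 ⊕ 2 ⊕ 9 = 12.
P'2: 3 ⊕ 7 ⊕ 11 = 15.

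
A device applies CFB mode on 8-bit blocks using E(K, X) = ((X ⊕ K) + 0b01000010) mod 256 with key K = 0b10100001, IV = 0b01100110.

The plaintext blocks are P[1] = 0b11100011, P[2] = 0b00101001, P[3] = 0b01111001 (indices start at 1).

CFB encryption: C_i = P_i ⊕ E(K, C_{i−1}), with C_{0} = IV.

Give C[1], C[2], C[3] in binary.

C[1]: E(K, 0b01100110) = 0b00001001; 0b11100011 ⊕ 0b00001001 = 0b11101010.
C[2]: E(K, 0b11101010) = 0b10001101; 0b00101001 ⊕ 0b10001101 = 0b10100100.
C[3]: E(K, 0b10100100) = 0b01000111; 0b01111001 ⊕ 0b01000111 = 0b00111110.

C[1] = 0b11101010, C[2] = 0b10100100, C[3] = 0b00111110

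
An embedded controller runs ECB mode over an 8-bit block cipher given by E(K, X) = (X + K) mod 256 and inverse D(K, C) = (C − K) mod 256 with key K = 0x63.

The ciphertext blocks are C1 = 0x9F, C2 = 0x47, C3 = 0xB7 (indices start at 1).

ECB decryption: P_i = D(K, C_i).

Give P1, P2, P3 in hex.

P1: D(K, 0x9F) = 0x3C.
P2: D(K, 0x47) = 0xE4.
P3: D(K, 0xB7) = 0x54.

P1 = 0x3C, P2 = 0xE4, P3 = 0x54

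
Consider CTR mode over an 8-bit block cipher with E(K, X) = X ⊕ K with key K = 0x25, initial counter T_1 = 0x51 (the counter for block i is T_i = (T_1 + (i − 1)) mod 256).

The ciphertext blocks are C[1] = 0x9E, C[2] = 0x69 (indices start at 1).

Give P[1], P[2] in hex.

CTR decryption: S_i = E(K, T_i) where T_i is the counter for block i; P_i = C_i ⊕ S_i.
P[1]: T = 0x51, S = E(K, T) = 0x74; 0x9E ⊕ 0x74 = 0xEA.
P[2]: T = 0x52, S = E(K, T) = 0x77; 0x69 ⊕ 0x77 = 0x1E.

P[1] = 0xEA, P[2] = 0x1E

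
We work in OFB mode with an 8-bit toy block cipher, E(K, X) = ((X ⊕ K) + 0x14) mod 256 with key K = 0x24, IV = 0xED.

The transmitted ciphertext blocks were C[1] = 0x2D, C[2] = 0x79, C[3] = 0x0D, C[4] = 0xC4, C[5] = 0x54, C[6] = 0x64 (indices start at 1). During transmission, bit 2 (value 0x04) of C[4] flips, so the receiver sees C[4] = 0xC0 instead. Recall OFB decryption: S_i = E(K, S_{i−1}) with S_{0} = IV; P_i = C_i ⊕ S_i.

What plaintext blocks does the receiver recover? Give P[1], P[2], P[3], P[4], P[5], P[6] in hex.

P[1] = 0xF0, P[2] = 0x74, P[3] = 0x30, P[4] = 0xED, P[5] = 0x49, P[6] = 0x29

Only C[4] changed, to 0xC0. In OFB, a change in C_i flips the same bit in P_i only; the keystream is unaffected. Decrypting the received ciphertext:
P[1]: S = E(K, 0xED) = 0xDD; 0x2D ⊕ 0xDD = 0xF0.
P[2]: S = E(K, 0xDD) = 0x0D; 0x79 ⊕ 0x0D = 0x74.
P[3]: S = E(K, 0x0D) = 0x3D; 0x0D ⊕ 0x3D = 0x30.
P[4]: S = E(K, 0x3D) = 0x2D; 0xC0 ⊕ 0x2D = 0xED.
P[5]: S = E(K, 0x2D) = 0x1D; 0x54 ⊕ 0x1D = 0x49.
P[6]: S = E(K, 0x1D) = 0x4D; 0x64 ⊕ 0x4D = 0x29.
Blocks that differ from the original plaintext: P[4].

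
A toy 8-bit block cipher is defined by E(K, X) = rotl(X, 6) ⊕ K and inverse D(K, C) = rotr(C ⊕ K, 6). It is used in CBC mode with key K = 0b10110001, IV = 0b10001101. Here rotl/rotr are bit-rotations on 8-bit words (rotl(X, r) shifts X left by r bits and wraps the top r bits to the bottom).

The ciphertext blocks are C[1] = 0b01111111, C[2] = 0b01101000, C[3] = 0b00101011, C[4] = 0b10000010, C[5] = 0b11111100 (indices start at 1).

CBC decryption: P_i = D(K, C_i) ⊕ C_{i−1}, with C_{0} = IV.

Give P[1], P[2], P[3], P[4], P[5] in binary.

P[1] = 0b10110110, P[2] = 0b00011000, P[3] = 0b00000010, P[4] = 0b11100111, P[5] = 0b10110111

P[1]: D(K, 0b01111111) = 0b00111011; 0b00111011 ⊕ 0b10001101 = 0b10110110.
P[2]: D(K, 0b01101000) = 0b01100111; 0b01100111 ⊕ 0b01111111 = 0b00011000.
P[3]: D(K, 0b00101011) = 0b01101010; 0b01101010 ⊕ 0b01101000 = 0b00000010.
P[4]: D(K, 0b10000010) = 0b11001100; 0b11001100 ⊕ 0b00101011 = 0b11100111.
P[5]: D(K, 0b11111100) = 0b00110101; 0b00110101 ⊕ 0b10000010 = 0b10110111.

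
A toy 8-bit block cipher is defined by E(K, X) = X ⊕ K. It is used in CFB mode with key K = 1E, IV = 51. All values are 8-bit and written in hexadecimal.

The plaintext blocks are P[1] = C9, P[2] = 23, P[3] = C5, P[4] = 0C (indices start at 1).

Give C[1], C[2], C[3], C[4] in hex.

CFB encryption: C_i = P_i ⊕ E(K, C_{i−1}), with C_{0} = IV.
C[1]: E(K, 51) = 4F; C9 ⊕ 4F = 86.
C[2]: E(K, 86) = 98; 23 ⊕ 98 = BB.
C[3]: E(K, BB) = A5; C5 ⊕ A5 = 60.
C[4]: E(K, 60) = 7E; 0C ⊕ 7E = 72.

C[1] = 86, C[2] = BB, C[3] = 60, C[4] = 72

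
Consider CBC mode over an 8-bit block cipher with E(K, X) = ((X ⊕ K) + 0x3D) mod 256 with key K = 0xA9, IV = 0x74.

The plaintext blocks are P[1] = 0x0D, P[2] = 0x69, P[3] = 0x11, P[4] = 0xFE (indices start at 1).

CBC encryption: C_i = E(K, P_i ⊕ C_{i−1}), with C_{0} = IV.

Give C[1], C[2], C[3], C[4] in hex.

C[1]: P[1] ⊕ 0x74 = 0x79; E(K, 0x79) = 0x0D.
C[2]: P[2] ⊕ 0x0D = 0x64; E(K, 0x64) = 0x0A.
C[3]: P[3] ⊕ 0x0A = 0x1B; E(K, 0x1B) = 0xEF.
C[4]: P[4] ⊕ 0xEF = 0x11; E(K, 0x11) = 0xF5.

C[1] = 0x0D, C[2] = 0x0A, C[3] = 0xEF, C[4] = 0xF5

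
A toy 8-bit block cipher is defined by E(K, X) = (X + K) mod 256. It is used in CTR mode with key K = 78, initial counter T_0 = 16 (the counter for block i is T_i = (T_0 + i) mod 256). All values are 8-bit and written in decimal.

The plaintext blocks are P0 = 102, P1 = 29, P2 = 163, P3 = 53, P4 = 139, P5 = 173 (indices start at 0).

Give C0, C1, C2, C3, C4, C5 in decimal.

C0 = 56, C1 = 66, C2 = 195, C3 = 84, C4 = 233, C5 = 206

CTR encryption: S_i = E(K, T_i) where T_i is the counter for block i; C_i = P_i ⊕ S_i.
C0: T = 16, S = E(K, T) = 94; 102 ⊕ 94 = 56.
C1: T = 17, S = E(K, T) = 95; 29 ⊕ 95 = 66.
C2: T = 18, S = E(K, T) = 96; 163 ⊕ 96 = 195.
C3: T = 19, S = E(K, T) = 97; 53 ⊕ 97 = 84.
C4: T = 20, S = E(K, T) = 98; 139 ⊕ 98 = 233.
C5: T = 21, S = E(K, T) = 99; 173 ⊕ 99 = 206.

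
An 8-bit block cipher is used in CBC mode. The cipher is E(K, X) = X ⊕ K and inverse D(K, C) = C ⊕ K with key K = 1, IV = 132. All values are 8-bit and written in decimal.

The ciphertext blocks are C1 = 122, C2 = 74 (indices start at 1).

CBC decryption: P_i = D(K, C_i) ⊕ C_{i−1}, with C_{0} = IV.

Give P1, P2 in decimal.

P1 = 255, P2 = 49

P1: D(K, 122) = 123; 123 ⊕ 132 = 255.
P2: D(K, 74) = 75; 75 ⊕ 122 = 49.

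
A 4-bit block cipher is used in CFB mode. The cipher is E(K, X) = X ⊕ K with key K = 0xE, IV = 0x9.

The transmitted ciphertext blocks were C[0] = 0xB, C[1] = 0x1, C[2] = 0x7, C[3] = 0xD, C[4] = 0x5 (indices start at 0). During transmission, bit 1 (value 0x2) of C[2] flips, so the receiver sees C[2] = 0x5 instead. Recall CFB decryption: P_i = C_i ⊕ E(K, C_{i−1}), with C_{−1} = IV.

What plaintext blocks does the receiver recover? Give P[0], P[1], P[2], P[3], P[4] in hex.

Only C[2] changed, to 0x5. In CFB, a change in C_i flips the same bit in P_i and garbles P_{i+1}. Decrypting the received ciphertext:
P[0]: E(K, 0x9) = 0x7; 0xB ⊕ 0x7 = 0xC.
P[1]: E(K, 0xB) = 0x5; 0x1 ⊕ 0x5 = 0x4.
P[2]: E(K, 0x1) = 0xF; 0x5 ⊕ 0xF = 0xA.
P[3]: E(K, 0x5) = 0xB; 0xD ⊕ 0xB = 0x6.
P[4]: E(K, 0xD) = 0x3; 0x5 ⊕ 0x3 = 0x6.
Blocks that differ from the original plaintext: P[2], P[3].

P[0] = 0xC, P[1] = 0x4, P[2] = 0xA, P[3] = 0x6, P[4] = 0x6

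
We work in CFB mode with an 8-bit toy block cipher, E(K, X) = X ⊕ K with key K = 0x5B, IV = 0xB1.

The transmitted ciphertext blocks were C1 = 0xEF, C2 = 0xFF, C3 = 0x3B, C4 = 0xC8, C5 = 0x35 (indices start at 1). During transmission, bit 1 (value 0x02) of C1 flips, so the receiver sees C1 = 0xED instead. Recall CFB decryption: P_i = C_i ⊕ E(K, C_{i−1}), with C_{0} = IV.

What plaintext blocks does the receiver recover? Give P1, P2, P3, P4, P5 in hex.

Only C1 changed, to 0xED. In CFB, a change in C_i flips the same bit in P_i and garbles P_{i+1}. Decrypting the received ciphertext:
P1: E(K, 0xB1) = 0xEA; 0xED ⊕ 0xEA = 0x07.
P2: E(K, 0xED) = 0xB6; 0xFF ⊕ 0xB6 = 0x49.
P3: E(K, 0xFF) = 0xA4; 0x3B ⊕ 0xA4 = 0x9F.
P4: E(K, 0x3B) = 0x60; 0xC8 ⊕ 0x60 = 0xA8.
P5: E(K, 0xC8) = 0x93; 0x35 ⊕ 0x93 = 0xA6.
Blocks that differ from the original plaintext: P1, P2.

P1 = 0x07, P2 = 0x49, P3 = 0x9F, P4 = 0xA8, P5 = 0xA6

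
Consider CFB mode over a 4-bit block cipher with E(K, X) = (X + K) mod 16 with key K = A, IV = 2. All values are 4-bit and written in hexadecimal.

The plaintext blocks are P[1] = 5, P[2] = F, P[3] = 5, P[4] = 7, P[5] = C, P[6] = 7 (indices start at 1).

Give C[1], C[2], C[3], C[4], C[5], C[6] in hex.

CFB encryption: C_i = P_i ⊕ E(K, C_{i−1}), with C_{0} = IV.
C[1]: E(K, 2) = C; 5 ⊕ C = 9.
C[2]: E(K, 9) = 3; F ⊕ 3 = C.
C[3]: E(K, C) = 6; 5 ⊕ 6 = 3.
C[4]: E(K, 3) = D; 7 ⊕ D = A.
C[5]: E(K, A) = 4; C ⊕ 4 = 8.
C[6]: E(K, 8) = 2; 7 ⊕ 2 = 5.

C[1] = 9, C[2] = C, C[3] = 3, C[4] = A, C[5] = 8, C[6] = 5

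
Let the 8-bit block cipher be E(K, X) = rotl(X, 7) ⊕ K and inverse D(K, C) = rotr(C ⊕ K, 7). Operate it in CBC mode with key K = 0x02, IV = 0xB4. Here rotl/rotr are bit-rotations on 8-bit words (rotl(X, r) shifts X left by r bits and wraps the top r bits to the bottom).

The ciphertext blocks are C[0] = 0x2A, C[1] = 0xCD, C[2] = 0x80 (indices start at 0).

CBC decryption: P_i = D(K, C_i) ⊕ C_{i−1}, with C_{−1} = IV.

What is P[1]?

P[1]: D(K, 0xCD) = 0x9F; 0x9F ⊕ 0x2A = 0xB5.

P[1] = 0xB5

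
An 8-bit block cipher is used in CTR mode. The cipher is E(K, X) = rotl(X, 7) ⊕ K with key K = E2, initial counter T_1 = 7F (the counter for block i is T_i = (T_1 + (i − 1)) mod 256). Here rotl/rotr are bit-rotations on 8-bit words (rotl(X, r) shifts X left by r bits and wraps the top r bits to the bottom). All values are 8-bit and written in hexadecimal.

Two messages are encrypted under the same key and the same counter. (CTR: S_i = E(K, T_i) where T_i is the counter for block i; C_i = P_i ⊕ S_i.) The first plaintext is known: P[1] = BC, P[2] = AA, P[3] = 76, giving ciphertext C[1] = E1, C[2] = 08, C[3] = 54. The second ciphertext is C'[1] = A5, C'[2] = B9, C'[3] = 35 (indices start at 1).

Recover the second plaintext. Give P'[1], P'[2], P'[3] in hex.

P'[1] = F8, P'[2] = 1B, P'[3] = 17

In CTR with a reused counter, both messages share the same keystream S_i, so C_i ⊕ C'_i = P_i ⊕ P'_i and thus P'_i = P_i ⊕ C_i ⊕ C'_i.
P'[1]: BC ⊕ E1 ⊕ A5 = F8.
P'[2]: AA ⊕ 08 ⊕ B9 = 1B.
P'[3]: 76 ⊕ 54 ⊕ 35 = 17.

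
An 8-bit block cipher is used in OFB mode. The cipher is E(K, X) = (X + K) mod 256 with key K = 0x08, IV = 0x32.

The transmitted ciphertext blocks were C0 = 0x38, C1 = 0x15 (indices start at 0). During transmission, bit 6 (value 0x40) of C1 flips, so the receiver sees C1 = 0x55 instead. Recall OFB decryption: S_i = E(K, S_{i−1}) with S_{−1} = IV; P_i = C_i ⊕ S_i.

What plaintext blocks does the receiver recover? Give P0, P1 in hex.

P0 = 0x02, P1 = 0x17

Only C1 changed, to 0x55. In OFB, a change in C_i flips the same bit in P_i only; the keystream is unaffected. Decrypting the received ciphertext:
P0: S = E(K, 0x32) = 0x3A; 0x38 ⊕ 0x3A = 0x02.
P1: S = E(K, 0x3A) = 0x42; 0x55 ⊕ 0x42 = 0x17.
Blocks that differ from the original plaintext: P1.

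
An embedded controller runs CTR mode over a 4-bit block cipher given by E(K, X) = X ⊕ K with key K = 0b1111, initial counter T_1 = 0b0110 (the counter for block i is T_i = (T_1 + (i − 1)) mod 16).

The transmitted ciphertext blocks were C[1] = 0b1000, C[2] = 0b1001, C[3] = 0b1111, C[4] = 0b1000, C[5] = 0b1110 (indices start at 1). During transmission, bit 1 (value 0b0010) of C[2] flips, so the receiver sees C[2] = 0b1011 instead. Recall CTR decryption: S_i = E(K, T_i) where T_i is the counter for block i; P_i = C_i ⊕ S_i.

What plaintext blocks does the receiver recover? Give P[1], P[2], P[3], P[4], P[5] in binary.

P[1] = 0b0001, P[2] = 0b0011, P[3] = 0b1000, P[4] = 0b1110, P[5] = 0b1011

Only C[2] changed, to 0b1011. In CTR, a change in C_i flips the same bit in P_i only; the keystream is unaffected. Decrypting the received ciphertext:
P[1]: T = 0b0110, S = E(K, T) = 0b1001; 0b1000 ⊕ 0b1001 = 0b0001.
P[2]: T = 0b0111, S = E(K, T) = 0b1000; 0b1011 ⊕ 0b1000 = 0b0011.
P[3]: T = 0b1000, S = E(K, T) = 0b0111; 0b1111 ⊕ 0b0111 = 0b1000.
P[4]: T = 0b1001, S = E(K, T) = 0b0110; 0b1000 ⊕ 0b0110 = 0b1110.
P[5]: T = 0b1010, S = E(K, T) = 0b0101; 0b1110 ⊕ 0b0101 = 0b1011.
Blocks that differ from the original plaintext: P[2].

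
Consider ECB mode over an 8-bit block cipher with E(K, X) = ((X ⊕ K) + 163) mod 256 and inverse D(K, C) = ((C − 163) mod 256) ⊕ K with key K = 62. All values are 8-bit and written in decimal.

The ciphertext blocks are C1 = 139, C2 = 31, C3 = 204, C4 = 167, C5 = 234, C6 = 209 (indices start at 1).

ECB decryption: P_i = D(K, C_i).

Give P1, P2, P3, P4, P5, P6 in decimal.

P1: D(K, 139) = 214.
P2: D(K, 31) = 66.
P3: D(K, 204) = 23.
P4: D(K, 167) = 58.
P5: D(K, 234) = 121.
P6: D(K, 209) = 16.

P1 = 214, P2 = 66, P3 = 23, P4 = 58, P5 = 121, P6 = 16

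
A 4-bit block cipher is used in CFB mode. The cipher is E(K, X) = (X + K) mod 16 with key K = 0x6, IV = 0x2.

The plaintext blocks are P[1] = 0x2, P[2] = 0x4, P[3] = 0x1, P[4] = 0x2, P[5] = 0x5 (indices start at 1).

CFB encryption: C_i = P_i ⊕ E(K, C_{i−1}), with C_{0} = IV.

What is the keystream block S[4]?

0x1

C[1]: E(K, 0x2) = 0x8; 0x2 ⊕ 0x8 = 0xA.
C[2]: E(K, 0xA) = 0x0; 0x4 ⊕ 0x0 = 0x4.
C[3]: E(K, 0x4) = 0xA; 0x1 ⊕ 0xA = 0xB.
C[4]: E(K, 0xB) = 0x1; 0x2 ⊕ 0x1 = 0x3.
So S[4] = 0x1.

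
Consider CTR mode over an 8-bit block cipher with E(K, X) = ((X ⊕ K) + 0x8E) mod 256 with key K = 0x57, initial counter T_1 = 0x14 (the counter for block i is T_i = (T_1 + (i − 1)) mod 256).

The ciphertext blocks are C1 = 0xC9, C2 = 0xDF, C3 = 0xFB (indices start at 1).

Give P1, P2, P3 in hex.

P1 = 0x18, P2 = 0x0F, P3 = 0x34

CTR decryption: S_i = E(K, T_i) where T_i is the counter for block i; P_i = C_i ⊕ S_i.
P1: T = 0x14, S = E(K, T) = 0xD1; 0xC9 ⊕ 0xD1 = 0x18.
P2: T = 0x15, S = E(K, T) = 0xD0; 0xDF ⊕ 0xD0 = 0x0F.
P3: T = 0x16, S = E(K, T) = 0xCF; 0xFB ⊕ 0xCF = 0x34.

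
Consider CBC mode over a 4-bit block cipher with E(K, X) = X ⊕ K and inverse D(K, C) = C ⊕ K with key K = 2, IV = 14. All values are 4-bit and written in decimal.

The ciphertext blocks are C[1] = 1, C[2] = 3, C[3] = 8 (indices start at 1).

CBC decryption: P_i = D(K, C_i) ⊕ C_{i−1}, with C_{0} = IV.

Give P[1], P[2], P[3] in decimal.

P[1] = 13, P[2] = 0, P[3] = 9

P[1]: D(K, 1) = 3; 3 ⊕ 14 = 13.
P[2]: D(K, 3) = 1; 1 ⊕ 1 = 0.
P[3]: D(K, 8) = 10; 10 ⊕ 3 = 9.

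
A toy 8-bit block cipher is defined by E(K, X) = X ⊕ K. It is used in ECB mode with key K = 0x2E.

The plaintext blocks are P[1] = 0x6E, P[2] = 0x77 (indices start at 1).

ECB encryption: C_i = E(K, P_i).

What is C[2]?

C[2]: E(K, 0x77) = 0x59.

C[2] = 0x59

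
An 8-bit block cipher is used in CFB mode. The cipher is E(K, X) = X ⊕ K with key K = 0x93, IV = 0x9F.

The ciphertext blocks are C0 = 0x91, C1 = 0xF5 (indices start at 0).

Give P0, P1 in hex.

P0 = 0x9D, P1 = 0xF7

CFB decryption: P_i = C_i ⊕ E(K, C_{i−1}), with C_{−1} = IV.
P0: E(K, 0x9F) = 0x0C; 0x91 ⊕ 0x0C = 0x9D.
P1: E(K, 0x91) = 0x02; 0xF5 ⊕ 0x02 = 0xF7.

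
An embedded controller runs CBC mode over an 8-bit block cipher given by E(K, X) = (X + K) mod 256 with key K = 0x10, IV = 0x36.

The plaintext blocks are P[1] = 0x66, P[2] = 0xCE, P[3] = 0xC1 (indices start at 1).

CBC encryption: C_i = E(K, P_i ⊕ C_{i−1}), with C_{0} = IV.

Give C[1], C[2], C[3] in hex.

C[1] = 0x60, C[2] = 0xBE, C[3] = 0x8F

C[1]: P[1] ⊕ 0x36 = 0x50; E(K, 0x50) = 0x60.
C[2]: P[2] ⊕ 0x60 = 0xAE; E(K, 0xAE) = 0xBE.
C[3]: P[3] ⊕ 0xBE = 0x7F; E(K, 0x7F) = 0x8F.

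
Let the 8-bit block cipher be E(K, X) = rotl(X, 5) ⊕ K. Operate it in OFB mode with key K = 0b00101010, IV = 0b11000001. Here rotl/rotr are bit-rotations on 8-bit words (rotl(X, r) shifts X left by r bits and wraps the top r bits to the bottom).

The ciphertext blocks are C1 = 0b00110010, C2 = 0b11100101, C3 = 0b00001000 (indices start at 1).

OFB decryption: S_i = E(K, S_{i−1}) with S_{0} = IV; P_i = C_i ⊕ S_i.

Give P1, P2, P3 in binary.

P1: S = E(K, 0b11000001) = 0b00010010; 0b00110010 ⊕ 0b00010010 = 0b00100000.
P2: S = E(K, 0b00010010) = 0b01101000; 0b11100101 ⊕ 0b01101000 = 0b10001101.
P3: S = E(K, 0b01101000) = 0b00100111; 0b00001000 ⊕ 0b00100111 = 0b00101111.

P1 = 0b00100000, P2 = 0b10001101, P3 = 0b00101111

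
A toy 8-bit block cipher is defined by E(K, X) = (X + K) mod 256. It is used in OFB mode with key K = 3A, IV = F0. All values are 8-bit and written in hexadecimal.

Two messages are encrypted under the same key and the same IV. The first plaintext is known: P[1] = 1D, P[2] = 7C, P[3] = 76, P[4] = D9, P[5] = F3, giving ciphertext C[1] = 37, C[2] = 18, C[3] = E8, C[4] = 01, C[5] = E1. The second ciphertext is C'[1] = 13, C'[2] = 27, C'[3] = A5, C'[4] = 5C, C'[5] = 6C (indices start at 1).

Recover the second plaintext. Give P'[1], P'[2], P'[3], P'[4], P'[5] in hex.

In OFB with a reused IV, both messages share the same keystream S_i, so C_i ⊕ C'_i = P_i ⊕ P'_i and thus P'_i = P_i ⊕ C_i ⊕ C'_i.
P'[1]: 1D ⊕ 37 ⊕ 13 = 39.
P'[2]: 7C ⊕ 18 ⊕ 27 = 43.
P'[3]: 76 ⊕ E8 ⊕ A5 = 3B.
P'[4]: D9 ⊕ 01 ⊕ 5C = 84.
P'[5]: F3 ⊕ E1 ⊕ 6C = 7E.

P'[1] = 39, P'[2] = 43, P'[3] = 3B, P'[4] = 84, P'[5] = 7E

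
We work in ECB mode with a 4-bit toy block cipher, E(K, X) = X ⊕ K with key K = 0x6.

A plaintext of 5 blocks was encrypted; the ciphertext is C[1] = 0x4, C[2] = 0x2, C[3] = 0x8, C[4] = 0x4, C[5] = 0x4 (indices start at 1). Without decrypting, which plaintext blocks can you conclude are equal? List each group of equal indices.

P[1] = P[4] = P[5]

ECB encrypts each block independently with the same key, so equal ciphertext blocks imply equal plaintext blocks.
C[1] = C[4] = C[5] = 0x4, so P[1] = P[4] = P[5].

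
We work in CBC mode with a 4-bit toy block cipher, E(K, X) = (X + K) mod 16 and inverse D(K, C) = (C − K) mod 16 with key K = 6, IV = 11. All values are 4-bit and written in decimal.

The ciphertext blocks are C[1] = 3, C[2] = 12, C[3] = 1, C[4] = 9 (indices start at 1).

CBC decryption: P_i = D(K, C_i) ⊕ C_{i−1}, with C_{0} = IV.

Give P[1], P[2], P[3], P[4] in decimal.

P[1] = 6, P[2] = 5, P[3] = 7, P[4] = 2

P[1]: D(K, 3) = 13; 13 ⊕ 11 = 6.
P[2]: D(K, 12) = 6; 6 ⊕ 3 = 5.
P[3]: D(K, 1) = 11; 11 ⊕ 12 = 7.
P[4]: D(K, 9) = 3; 3 ⊕ 1 = 2.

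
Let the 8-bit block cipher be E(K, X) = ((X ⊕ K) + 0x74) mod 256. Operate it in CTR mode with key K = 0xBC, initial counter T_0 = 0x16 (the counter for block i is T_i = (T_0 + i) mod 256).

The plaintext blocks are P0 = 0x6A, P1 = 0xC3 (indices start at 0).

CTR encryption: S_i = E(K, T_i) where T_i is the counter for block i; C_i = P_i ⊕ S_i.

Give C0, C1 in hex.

C0: T = 0x16, S = E(K, T) = 0x1E; 0x6A ⊕ 0x1E = 0x74.
C1: T = 0x17, S = E(K, T) = 0x1F; 0xC3 ⊕ 0x1F = 0xDC.

C0 = 0x74, C1 = 0xDC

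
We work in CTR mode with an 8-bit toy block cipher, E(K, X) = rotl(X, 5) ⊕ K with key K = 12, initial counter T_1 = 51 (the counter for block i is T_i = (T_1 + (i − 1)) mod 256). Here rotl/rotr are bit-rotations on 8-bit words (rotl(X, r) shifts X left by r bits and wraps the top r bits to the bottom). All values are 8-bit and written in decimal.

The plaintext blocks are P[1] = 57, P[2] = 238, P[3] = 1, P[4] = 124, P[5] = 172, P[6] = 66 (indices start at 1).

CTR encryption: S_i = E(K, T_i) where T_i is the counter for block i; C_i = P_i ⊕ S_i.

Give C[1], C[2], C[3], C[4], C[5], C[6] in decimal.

C[1]: T = 51, S = E(K, T) = 106; 57 ⊕ 106 = 83.
C[2]: T = 52, S = E(K, T) = 138; 238 ⊕ 138 = 100.
C[3]: T = 53, S = E(K, T) = 170; 1 ⊕ 170 = 171.
C[4]: T = 54, S = E(K, T) = 202; 124 ⊕ 202 = 182.
C[5]: T = 55, S = E(K, T) = 234; 172 ⊕ 234 = 70.
C[6]: T = 56, S = E(K, T) = 11; 66 ⊕ 11 = 73.

C[1] = 83, C[2] = 100, C[3] = 171, C[4] = 182, C[5] = 70, C[6] = 73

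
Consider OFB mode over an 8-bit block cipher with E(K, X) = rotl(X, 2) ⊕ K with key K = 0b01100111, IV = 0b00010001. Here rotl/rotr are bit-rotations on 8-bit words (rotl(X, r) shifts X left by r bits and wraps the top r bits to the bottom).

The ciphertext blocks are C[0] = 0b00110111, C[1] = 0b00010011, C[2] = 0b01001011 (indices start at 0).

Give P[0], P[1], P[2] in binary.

P[0] = 0b00010100, P[1] = 0b11111000, P[2] = 0b10000011

OFB decryption: S_i = E(K, S_{i−1}) with S_{−1} = IV; P_i = C_i ⊕ S_i.
P[0]: S = E(K, 0b00010001) = 0b00100011; 0b00110111 ⊕ 0b00100011 = 0b00010100.
P[1]: S = E(K, 0b00100011) = 0b11101011; 0b00010011 ⊕ 0b11101011 = 0b11111000.
P[2]: S = E(K, 0b11101011) = 0b11001000; 0b01001011 ⊕ 0b11001000 = 0b10000011.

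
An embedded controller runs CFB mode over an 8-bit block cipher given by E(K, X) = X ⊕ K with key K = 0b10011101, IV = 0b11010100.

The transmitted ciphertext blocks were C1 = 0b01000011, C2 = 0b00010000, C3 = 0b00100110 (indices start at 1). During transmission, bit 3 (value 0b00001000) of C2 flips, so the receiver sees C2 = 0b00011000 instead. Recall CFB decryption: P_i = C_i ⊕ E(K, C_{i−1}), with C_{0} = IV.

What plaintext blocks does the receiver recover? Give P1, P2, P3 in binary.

Only C2 changed, to 0b00011000. In CFB, a change in C_i flips the same bit in P_i and garbles P_{i+1}. Decrypting the received ciphertext:
P1: E(K, 0b11010100) = 0b01001001; 0b01000011 ⊕ 0b01001001 = 0b00001010.
P2: E(K, 0b01000011) = 0b11011110; 0b00011000 ⊕ 0b11011110 = 0b11000110.
P3: E(K, 0b00011000) = 0b10000101; 0b00100110 ⊕ 0b10000101 = 0b10100011.
Blocks that differ from the original plaintext: P2, P3.

P1 = 0b00001010, P2 = 0b11000110, P3 = 0b10100011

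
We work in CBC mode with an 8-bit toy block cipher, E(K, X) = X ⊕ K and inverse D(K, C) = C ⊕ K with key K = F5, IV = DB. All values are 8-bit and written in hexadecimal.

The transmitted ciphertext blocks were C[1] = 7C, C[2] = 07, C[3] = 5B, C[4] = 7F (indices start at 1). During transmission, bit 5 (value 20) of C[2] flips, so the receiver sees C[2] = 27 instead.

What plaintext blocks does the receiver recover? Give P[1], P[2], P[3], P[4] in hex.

P[1] = 52, P[2] = AE, P[3] = 89, P[4] = D1

CBC decryption: P_i = D(K, C_i) ⊕ C_{i−1}, with C_{0} = IV.
Only C[2] changed, to 27. In CBC, a change in C_i garbles P_i and flips the same bit in P_{i+1}. Decrypting the received ciphertext:
P[1]: D(K, 7C) = 89; 89 ⊕ DB = 52.
P[2]: D(K, 27) = D2; D2 ⊕ 7C = AE.
P[3]: D(K, 5B) = AE; AE ⊕ 27 = 89.
P[4]: D(K, 7F) = 8A; 8A ⊕ 5B = D1.
Blocks that differ from the original plaintext: P[2], P[3].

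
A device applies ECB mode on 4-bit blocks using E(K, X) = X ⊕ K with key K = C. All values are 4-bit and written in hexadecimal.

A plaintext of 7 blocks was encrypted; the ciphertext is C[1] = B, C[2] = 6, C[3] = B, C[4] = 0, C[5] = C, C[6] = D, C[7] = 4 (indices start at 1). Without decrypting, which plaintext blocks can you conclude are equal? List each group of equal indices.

P[1] = P[3]

ECB encrypts each block independently with the same key, so equal ciphertext blocks imply equal plaintext blocks.
C[1] = C[3] = B, so P[1] = P[3].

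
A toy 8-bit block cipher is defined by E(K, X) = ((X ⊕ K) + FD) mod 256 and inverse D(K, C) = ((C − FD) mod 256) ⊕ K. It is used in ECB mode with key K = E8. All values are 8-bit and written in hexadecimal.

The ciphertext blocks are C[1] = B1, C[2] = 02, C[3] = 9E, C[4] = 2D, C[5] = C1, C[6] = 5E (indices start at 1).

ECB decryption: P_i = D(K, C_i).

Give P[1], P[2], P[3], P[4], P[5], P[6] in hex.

P[1] = 5C, P[2] = ED, P[3] = 49, P[4] = D8, P[5] = 2C, P[6] = 89

P[1]: D(K, B1) = 5C.
P[2]: D(K, 02) = ED.
P[3]: D(K, 9E) = 49.
P[4]: D(K, 2D) = D8.
P[5]: D(K, C1) = 2C.
P[6]: D(K, 5E) = 89.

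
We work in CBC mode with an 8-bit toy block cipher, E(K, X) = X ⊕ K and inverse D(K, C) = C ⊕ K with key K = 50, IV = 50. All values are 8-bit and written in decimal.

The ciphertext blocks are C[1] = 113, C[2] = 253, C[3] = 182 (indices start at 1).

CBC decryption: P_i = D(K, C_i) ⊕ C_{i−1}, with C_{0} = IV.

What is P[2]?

P[2] = 190

P[2]: D(K, 253) = 207; 207 ⊕ 113 = 190.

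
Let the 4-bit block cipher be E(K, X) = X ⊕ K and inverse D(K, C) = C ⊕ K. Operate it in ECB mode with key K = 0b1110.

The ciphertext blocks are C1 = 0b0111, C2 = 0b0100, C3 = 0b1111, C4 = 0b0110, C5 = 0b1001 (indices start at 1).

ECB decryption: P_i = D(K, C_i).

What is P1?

P1 = 0b1001

P1: D(K, 0b0111) = 0b1001.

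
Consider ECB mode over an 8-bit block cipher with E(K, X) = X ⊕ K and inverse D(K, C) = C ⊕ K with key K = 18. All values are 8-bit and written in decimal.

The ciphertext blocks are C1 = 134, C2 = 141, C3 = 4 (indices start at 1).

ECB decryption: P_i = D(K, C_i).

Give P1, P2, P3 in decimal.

P1: D(K, 134) = 148.
P2: D(K, 141) = 159.
P3: D(K, 4) = 22.

P1 = 148, P2 = 159, P3 = 22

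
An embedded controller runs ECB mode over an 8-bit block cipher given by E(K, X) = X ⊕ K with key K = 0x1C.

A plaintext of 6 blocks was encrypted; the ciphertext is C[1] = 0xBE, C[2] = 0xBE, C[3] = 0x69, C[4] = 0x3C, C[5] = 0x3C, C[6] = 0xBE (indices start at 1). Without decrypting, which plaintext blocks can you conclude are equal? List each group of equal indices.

ECB encrypts each block independently with the same key, so equal ciphertext blocks imply equal plaintext blocks.
C[1] = C[2] = C[6] = 0xBE, so P[1] = P[2] = P[6].
C[4] = C[5] = 0x3C, so P[4] = P[5].

P[1] = P[2] = P[6]; P[4] = P[5]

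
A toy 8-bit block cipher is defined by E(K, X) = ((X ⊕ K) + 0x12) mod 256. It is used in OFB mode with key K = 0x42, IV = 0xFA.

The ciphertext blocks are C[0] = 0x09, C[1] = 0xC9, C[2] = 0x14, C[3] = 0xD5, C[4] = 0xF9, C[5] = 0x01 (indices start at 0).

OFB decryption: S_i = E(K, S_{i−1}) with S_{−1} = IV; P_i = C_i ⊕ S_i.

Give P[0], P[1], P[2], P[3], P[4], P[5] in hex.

P[0] = 0xC3, P[1] = 0x53, P[2] = 0xFE, P[3] = 0x6F, P[4] = 0xF3, P[5] = 0x5B

P[0]: S = E(K, 0xFA) = 0xCA; 0x09 ⊕ 0xCA = 0xC3.
P[1]: S = E(K, 0xCA) = 0x9A; 0xC9 ⊕ 0x9A = 0x53.
P[2]: S = E(K, 0x9A) = 0xEA; 0x14 ⊕ 0xEA = 0xFE.
P[3]: S = E(K, 0xEA) = 0xBA; 0xD5 ⊕ 0xBA = 0x6F.
P[4]: S = E(K, 0xBA) = 0x0A; 0xF9 ⊕ 0x0A = 0xF3.
P[5]: S = E(K, 0x0A) = 0x5A; 0x01 ⊕ 0x5A = 0x5B.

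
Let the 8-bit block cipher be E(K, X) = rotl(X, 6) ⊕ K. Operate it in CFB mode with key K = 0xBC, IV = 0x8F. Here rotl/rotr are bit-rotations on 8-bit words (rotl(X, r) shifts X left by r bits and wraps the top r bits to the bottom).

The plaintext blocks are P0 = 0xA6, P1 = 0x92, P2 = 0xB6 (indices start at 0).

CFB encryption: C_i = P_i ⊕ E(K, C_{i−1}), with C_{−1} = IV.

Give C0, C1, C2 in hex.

C0 = 0xF9, C1 = 0x50, C2 = 0x1E

C0: E(K, 0x8F) = 0x5F; 0xA6 ⊕ 0x5F = 0xF9.
C1: E(K, 0xF9) = 0xC2; 0x92 ⊕ 0xC2 = 0x50.
C2: E(K, 0x50) = 0xA8; 0xB6 ⊕ 0xA8 = 0x1E.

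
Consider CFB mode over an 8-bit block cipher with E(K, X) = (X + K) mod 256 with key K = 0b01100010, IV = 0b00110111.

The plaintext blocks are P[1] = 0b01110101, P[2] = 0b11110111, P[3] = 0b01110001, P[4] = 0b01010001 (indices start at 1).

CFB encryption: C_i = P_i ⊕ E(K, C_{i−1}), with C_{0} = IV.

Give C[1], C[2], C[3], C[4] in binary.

C[1] = 0b11101100, C[2] = 0b10111001, C[3] = 0b01101010, C[4] = 0b10011101

C[1]: E(K, 0b00110111) = 0b10011001; 0b01110101 ⊕ 0b10011001 = 0b11101100.
C[2]: E(K, 0b11101100) = 0b01001110; 0b11110111 ⊕ 0b01001110 = 0b10111001.
C[3]: E(K, 0b10111001) = 0b00011011; 0b01110001 ⊕ 0b00011011 = 0b01101010.
C[4]: E(K, 0b01101010) = 0b11001100; 0b01010001 ⊕ 0b11001100 = 0b10011101.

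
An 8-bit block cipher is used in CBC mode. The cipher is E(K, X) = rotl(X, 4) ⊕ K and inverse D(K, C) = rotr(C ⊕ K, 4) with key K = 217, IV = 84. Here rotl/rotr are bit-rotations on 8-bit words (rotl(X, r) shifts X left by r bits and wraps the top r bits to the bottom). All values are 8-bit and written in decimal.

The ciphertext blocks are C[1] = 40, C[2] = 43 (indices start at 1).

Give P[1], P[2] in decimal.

CBC decryption: P_i = D(K, C_i) ⊕ C_{i−1}, with C_{0} = IV.
P[1]: D(K, 40) = 31; 31 ⊕ 84 = 75.
P[2]: D(K, 43) = 47; 47 ⊕ 40 = 7.

P[1] = 75, P[2] = 7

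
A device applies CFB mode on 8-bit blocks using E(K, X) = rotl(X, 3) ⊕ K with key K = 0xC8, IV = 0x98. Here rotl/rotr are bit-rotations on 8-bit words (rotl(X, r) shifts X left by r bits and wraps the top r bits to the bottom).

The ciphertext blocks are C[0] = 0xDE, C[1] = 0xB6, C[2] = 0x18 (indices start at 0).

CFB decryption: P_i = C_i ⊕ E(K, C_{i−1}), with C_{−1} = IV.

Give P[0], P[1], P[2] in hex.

P[0]: E(K, 0x98) = 0x0C; 0xDE ⊕ 0x0C = 0xD2.
P[1]: E(K, 0xDE) = 0x3E; 0xB6 ⊕ 0x3E = 0x88.
P[2]: E(K, 0xB6) = 0x7D; 0x18 ⊕ 0x7D = 0x65.

P[0] = 0xD2, P[1] = 0x88, P[2] = 0x65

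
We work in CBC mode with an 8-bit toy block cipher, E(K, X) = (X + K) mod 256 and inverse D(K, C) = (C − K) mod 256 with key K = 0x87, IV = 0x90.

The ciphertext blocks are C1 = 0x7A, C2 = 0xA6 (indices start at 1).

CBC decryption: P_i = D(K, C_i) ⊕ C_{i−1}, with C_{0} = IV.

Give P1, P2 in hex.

P1: D(K, 0x7A) = 0xF3; 0xF3 ⊕ 0x90 = 0x63.
P2: D(K, 0xA6) = 0x1F; 0x1F ⊕ 0x7A = 0x65.

P1 = 0x63, P2 = 0x65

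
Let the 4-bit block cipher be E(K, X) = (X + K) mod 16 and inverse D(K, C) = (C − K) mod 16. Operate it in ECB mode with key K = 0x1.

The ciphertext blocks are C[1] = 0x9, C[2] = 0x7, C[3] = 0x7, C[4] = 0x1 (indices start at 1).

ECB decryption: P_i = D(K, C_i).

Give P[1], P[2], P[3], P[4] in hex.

P[1] = 0x8, P[2] = 0x6, P[3] = 0x6, P[4] = 0x0

P[1]: D(K, 0x9) = 0x8.
P[2]: D(K, 0x7) = 0x6.
P[3]: D(K, 0x7) = 0x6.
P[4]: D(K, 0x1) = 0x0.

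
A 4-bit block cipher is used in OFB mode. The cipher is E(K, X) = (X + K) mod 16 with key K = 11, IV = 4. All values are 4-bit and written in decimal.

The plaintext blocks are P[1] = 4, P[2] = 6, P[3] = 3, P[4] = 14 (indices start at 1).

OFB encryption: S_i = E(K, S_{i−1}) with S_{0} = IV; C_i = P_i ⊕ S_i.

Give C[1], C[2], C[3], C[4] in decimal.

C[1]: S = E(K, 4) = 15; 4 ⊕ 15 = 11.
C[2]: S = E(K, 15) = 10; 6 ⊕ 10 = 12.
C[3]: S = E(K, 10) = 5; 3 ⊕ 5 = 6.
C[4]: S = E(K, 5) = 0; 14 ⊕ 0 = 14.

C[1] = 11, C[2] = 12, C[3] = 6, C[4] = 14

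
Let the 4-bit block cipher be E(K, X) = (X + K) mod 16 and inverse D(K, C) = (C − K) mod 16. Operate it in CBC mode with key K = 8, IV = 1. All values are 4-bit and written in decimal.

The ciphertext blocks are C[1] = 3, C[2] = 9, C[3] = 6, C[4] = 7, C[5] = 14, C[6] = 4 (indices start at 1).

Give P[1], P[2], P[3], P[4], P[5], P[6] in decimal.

CBC decryption: P_i = D(K, C_i) ⊕ C_{i−1}, with C_{0} = IV.
P[1]: D(K, 3) = 11; 11 ⊕ 1 = 10.
P[2]: D(K, 9) = 1; 1 ⊕ 3 = 2.
P[3]: D(K, 6) = 14; 14 ⊕ 9 = 7.
P[4]: D(K, 7) = 15; 15 ⊕ 6 = 9.
P[5]: D(K, 14) = 6; 6 ⊕ 7 = 1.
P[6]: D(K, 4) = 12; 12 ⊕ 14 = 2.

P[1] = 10, P[2] = 2, P[3] = 7, P[4] = 9, P[5] = 1, P[6] = 2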